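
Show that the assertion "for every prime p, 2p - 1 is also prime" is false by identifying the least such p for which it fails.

For p = 2, 3 the conclusion holds.
p = 5: 2p - 1 = 9 = 3 × 3, not prime.
So p = 5 is the smallest counterexample.

p = 5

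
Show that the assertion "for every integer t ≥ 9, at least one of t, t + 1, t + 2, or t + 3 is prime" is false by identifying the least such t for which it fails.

t = 24

For t = 9, 10, 11, 12, …, 21, 22, 23 the conclusion holds.
t = 24: 24 = 2 × 12; 25 = 5 × 5; 26 = 2 × 13; 27 = 3 × 9 — all composite.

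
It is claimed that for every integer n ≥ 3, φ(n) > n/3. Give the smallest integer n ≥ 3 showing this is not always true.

We need the least integer n ≥ 3 for which the claim fails.
n = 3: φ(3) = 2 and 3/3 = 1, so φ(3) > 3/3.
n = 4: φ(4) = 2 and 4/3 = 4/3, so φ(4) > 4/3.
n = 5: φ(5) = 4 and 5/3 = 5/3, so φ(5) > 5/3.
n = 6: φ(6) = 2 and 6/3 = 2, so φ(6) ≤ 6/3.
Thus n = 6 disproves the claim, and no smaller n works.

n = 6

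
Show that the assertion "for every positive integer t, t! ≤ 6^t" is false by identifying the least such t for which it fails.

t = 14

Check each positive integer t in order until t! > 6^t.
For t = 1, 2, 3, 4, …, 11, 12, 13 the conclusion holds.
t = 14: t! = 87178291200 and 6^t = 78364164096, so 87178291200 > 78364164096.
Thus t = 14 disproves the claim, and no smaller t works.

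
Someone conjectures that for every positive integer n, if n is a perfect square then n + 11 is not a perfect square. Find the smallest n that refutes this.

n = 25

We need the least positive integer n for which n is a perfect square but n + 11 is a perfect square.
n = 1: 1 + 11 = 12, not a perfect square.
n = 4: 4 + 11 = 15, not a perfect square.
n = 9: 9 + 11 = 20, not a perfect square.
n = 16: 16 + 11 = 27, not a perfect square.
n = 25: 25 = 5² and 25 + 11 = 36 = 6².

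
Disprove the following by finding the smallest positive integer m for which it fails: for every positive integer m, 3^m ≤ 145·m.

m = 7

We need the least positive integer m for which 3^m > 145·m.
m = 1: 3^m = 3 and 145·m = 145, so 3 ≤ 145.
m = 2: 3^m = 9 and 145·m = 290, so 9 ≤ 290.
m = 3: 3^m = 27 and 145·m = 435, so 27 ≤ 435.
m = 4: 3^m = 81 and 145·m = 580, so 81 ≤ 580.
m = 5: 3^m = 243 and 145·m = 725, so 243 ≤ 725.
m = 6: 3^m = 729 and 145·m = 870, so 729 ≤ 870.
m = 7: 3^m = 2187 and 145·m = 1015, so 2187 > 1015.
Thus m = 7 disproves the claim, and no smaller m works.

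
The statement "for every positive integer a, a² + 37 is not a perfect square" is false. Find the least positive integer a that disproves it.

We need the least positive integer a for which a² + 37 is a perfect square.
The first 17 eligible values, up to a = 17, all satisfy the conclusion.
a = 18: 18² + 37 = 361 = 19², a perfect square.
Hence a = 18 is a counterexample.

a = 18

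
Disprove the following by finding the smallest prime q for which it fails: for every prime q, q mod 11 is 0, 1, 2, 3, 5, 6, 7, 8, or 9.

q = 37

For q = 2, 3, 5, 7, …, 23, 29, 31 the conclusion holds.
q = 37: 37 mod 11 = 4 — not in {0, 1, 2, 3, 5, 6, 7, 8, 9}.
So q = 37 is the smallest counterexample.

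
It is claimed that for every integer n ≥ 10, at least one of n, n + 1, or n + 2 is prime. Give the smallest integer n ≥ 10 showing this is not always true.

n = 14

We need the least integer n ≥ 10 for which n, n + 1, n + 2 are all composite.
n = 10: 11 is prime.
n = 11: 11 is prime.
n = 12: 13 is prime.
n = 13: 13 is prime.
n = 14: 14 = 2 × 7; 15 = 3 × 5; 16 = 2 × 8 — all composite.
So n = 14 is the smallest counterexample.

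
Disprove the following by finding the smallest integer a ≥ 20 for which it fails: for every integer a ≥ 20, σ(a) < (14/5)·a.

We need the least integer a ≥ 20 for which the claim fails.
The first 40 eligible values, up to a = 59, all satisfy the conclusion.
a = 60: σ(60) = 168; 168 ≥ 168.

a = 60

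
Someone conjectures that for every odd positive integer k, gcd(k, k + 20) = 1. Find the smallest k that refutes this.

k = 5

For k = 1, 3 the conclusion holds.
k = 5: gcd(5, 25) = 5.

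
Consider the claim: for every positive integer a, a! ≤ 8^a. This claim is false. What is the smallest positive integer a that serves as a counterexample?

a = 20

For a = 1, 2, 3, 4, …, 17, 18, 19 the conclusion holds.
a = 20: a! = 2432902008176640000 and 8^a = 1152921504606846976, so 2432902008176640000 > 1152921504606846976.
So a = 20 is the smallest counterexample.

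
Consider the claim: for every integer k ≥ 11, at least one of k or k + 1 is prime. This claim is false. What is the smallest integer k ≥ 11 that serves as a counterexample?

k = 14

A counterexample is any integer k ≥ 11 such that k, k + 1 are both composite; we check each in order.
k = 11: 11 is prime.
k = 12: 13 is prime.
k = 13: 13 is prime.
k = 14: 14 = 2 × 7; 15 = 3 × 5 — both composite.
So k = 14 is the smallest counterexample.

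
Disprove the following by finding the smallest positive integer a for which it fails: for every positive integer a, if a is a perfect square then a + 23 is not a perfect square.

The first 10 eligible values, up to a = 100, all satisfy the conclusion.
a = 121: 121 = 11² and 121 + 23 = 144 = 12².
So a = 121 is the smallest counterexample.

a = 121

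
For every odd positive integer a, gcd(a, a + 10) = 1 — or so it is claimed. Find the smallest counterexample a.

a = 5

Check each odd positive integer a in order until gcd(a, a + 10) > 1.
a = 1: gcd(1, 11) = 1.
a = 3: gcd(3, 13) = 1.
a = 5: gcd(5, 15) = 5.
So a = 5 is the smallest counterexample.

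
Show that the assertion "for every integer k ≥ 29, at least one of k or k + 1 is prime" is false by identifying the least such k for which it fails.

A counterexample is any integer k ≥ 29 such that k, k + 1 are both composite; we check each in order.
k = 29: 29 is prime.
k = 30: 31 is prime.
k = 31: 31 is prime.
k = 32: 32 = 2 × 16; 33 = 3 × 11 — both composite.
Thus k = 32 disproves the claim, and no smaller k works.

k = 32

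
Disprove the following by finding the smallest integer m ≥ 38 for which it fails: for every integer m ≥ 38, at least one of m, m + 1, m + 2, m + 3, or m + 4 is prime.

Check each integer m ≥ 38 in order until m, m + 1, m + 2, m + 3, m + 4 are all composite.
For m = 38, 39, 40, 41, 42, 43, 44, 45, 46, 47 the conclusion holds.
m = 48: 48 = 2 × 24; 49 = 7 × 7; 50 = 2 × 25; 51 = 3 × 17; 52 = 2 × 26 — all composite.

m = 48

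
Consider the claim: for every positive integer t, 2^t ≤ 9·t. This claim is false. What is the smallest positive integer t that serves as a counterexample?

Check each positive integer t in order until 2^t > 9·t.
t = 1: 2^t = 2 and 9·t = 9, so 2 ≤ 9.
t = 2: 2^t = 4 and 9·t = 18, so 4 ≤ 18.
t = 3: 2^t = 8 and 9·t = 27, so 8 ≤ 27.
t = 4: 2^t = 16 and 9·t = 36, so 16 ≤ 36.
t = 5: 2^t = 32 and 9·t = 45, so 32 ≤ 45.
t = 6: 2^t = 64 and 9·t = 54, so 64 > 54.
Hence t = 6 is a counterexample.

t = 6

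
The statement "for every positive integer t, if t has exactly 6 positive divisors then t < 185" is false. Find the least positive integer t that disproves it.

t = 188

We need the least positive integer t for which t has exactly 6 positive divisors but the claim fails.
For t = 12, 18, 20, 28, …, 171, 172, 175 the conclusion holds.
t = 188: τ(188) = 6; 188 ≥ 185.
Thus t = 188 disproves the claim, and no smaller t works.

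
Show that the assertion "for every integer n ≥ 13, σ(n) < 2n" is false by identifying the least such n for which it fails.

Check each integer n ≥ 13 in order until the claim fails.
For n = 13, 14, 15, 16, 17 the conclusion holds.
n = 18: σ(18) = 39; 39 ≥ 36.

n = 18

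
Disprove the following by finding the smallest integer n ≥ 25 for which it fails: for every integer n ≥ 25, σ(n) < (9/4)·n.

n = 30

We need the least integer n ≥ 25 for which the claim fails.
n = 25: σ(25) = 31; 31 < 225/4.
n = 26: σ(26) = 42; 42 < 117/2.
n = 27: σ(27) = 40; 40 < 243/4.
n = 28: σ(28) = 56; 56 < 63.
n = 29: σ(29) = 30; 30 < 261/4.
n = 30: σ(30) = 72; 72 ≥ 135/2.
Thus n = 30 disproves the claim, and no smaller n works.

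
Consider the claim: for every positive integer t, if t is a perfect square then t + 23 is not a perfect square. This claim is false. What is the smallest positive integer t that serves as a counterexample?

The first 10 eligible values, up to t = 100, all satisfy the conclusion.
t = 121: 121 = 11² and 121 + 23 = 144 = 12².

t = 121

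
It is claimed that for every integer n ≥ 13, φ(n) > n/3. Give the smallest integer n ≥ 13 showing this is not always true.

n = 18

Check each integer n ≥ 13 in order until the claim fails.
n = 13: φ(13) = 12 and 13/3 = 13/3, so φ(13) > 13/3.
n = 14: φ(14) = 6 and 14/3 = 14/3, so φ(14) > 14/3.
n = 15: φ(15) = 8 and 15/3 = 5, so φ(15) > 15/3.
n = 16: φ(16) = 8 and 16/3 = 16/3, so φ(16) > 16/3.
n = 17: φ(17) = 16 and 17/3 = 17/3, so φ(17) > 17/3.
n = 18: φ(18) = 6 and 18/3 = 6, so φ(18) ≤ 18/3.
Thus n = 18 disproves the claim, and no smaller n works.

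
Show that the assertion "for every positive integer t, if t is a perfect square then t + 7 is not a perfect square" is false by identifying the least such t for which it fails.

t = 9

Check each positive integer t in order until t is a perfect square but t + 7 is a perfect square.
For t = 1, 4 the conclusion holds.
t = 9: 9 = 3² and 9 + 7 = 16 = 4².
Thus t = 9 disproves the claim, and no smaller t works.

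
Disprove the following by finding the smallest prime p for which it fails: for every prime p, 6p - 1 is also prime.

A counterexample is any prime p such that 6p - 1 is not prime; we check each in order.
The first 4 eligible values, up to p = 7, all satisfy the conclusion.
p = 11: 6p - 1 = 65 = 5 × 13, not prime.
Hence p = 11 is a counterexample.

p = 11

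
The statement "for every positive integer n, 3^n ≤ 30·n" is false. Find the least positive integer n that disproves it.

For n = 1, 2, 3, 4 the conclusion holds.
n = 5: 3^n = 243 and 30·n = 150, so 243 > 150.
Hence n = 5 is a counterexample.

n = 5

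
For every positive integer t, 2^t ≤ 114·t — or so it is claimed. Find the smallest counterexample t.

For t = 1, 2, 3, 4, 5, 6, 7, 8, 9, 10 the conclusion holds.
t = 11: 2^t = 2048 and 114·t = 1254, so 2048 > 1254.
Thus t = 11 disproves the claim, and no smaller t works.

t = 11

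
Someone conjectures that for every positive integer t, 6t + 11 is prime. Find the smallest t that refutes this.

We need the least positive integer t for which 6t + 11 is not prime.
t = 1: 6t + 11 = 17, prime.
t = 2: 6t + 11 = 23, prime.
t = 3: 6t + 11 = 29, prime.
t = 4: 6t + 11 = 35 = 5 × 7, composite.
So t = 4 is the smallest counterexample.

t = 4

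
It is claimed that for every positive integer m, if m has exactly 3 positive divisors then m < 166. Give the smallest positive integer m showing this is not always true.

m = 169

For m = 4, 9, 25, 49, 121 the conclusion holds.
m = 169: τ(169) = 3; 169 ≥ 166.
So m = 169 is the smallest counterexample.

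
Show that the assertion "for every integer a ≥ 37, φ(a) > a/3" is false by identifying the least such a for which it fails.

The first 5 eligible values, up to a = 41, all satisfy the conclusion.
a = 42: φ(42) = 12 and 42/3 = 14, so φ(42) ≤ 42/3.

a = 42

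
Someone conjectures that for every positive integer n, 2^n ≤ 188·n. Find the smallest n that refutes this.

Check each positive integer n in order until 2^n > 188·n.
For n = 1, 2, 3, 4, …, 9, 10, 11 the conclusion holds.
n = 12: 2^n = 4096 and 188·n = 2256, so 4096 > 2256.

n = 12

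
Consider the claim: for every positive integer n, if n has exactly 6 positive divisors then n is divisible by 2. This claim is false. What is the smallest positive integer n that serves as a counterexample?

We need the least positive integer n for which n has exactly 6 positive divisors but n is not divisible by 2.
The first 6 eligible values, up to n = 44, all satisfy the conclusion.
n = 45: τ(45) = 6; 45 mod 2 = 1.
Hence n = 45 is a counterexample.

n = 45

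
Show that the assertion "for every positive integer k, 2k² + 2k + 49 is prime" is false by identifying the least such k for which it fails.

k = 6

A counterexample is any positive integer k such that 2k² + 2k + 49 is not prime; we check each in order.
k = 1: 2k² + 2k + 49 = 53, prime.
k = 2: 2k² + 2k + 49 = 61, prime.
k = 3: 2k² + 2k + 49 = 73, prime.
k = 4: 2k² + 2k + 49 = 89, prime.
k = 5: 2k² + 2k + 49 = 109, prime.
k = 6: 2k² + 2k + 49 = 133 = 7 × 19, composite.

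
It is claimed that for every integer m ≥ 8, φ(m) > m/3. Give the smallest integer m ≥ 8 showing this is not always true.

Check each integer m ≥ 8 in order until the claim fails.
For m = 8, 9, 10, 11 the conclusion holds.
m = 12: φ(12) = 4 and 12/3 = 4, so φ(12) ≤ 12/3.

m = 12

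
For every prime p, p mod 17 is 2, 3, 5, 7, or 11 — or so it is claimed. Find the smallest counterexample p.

Check each prime p in order until the claim fails.
The first 5 eligible values, up to p = 11, all satisfy the conclusion.
p = 13: 13 mod 17 = 13 — not in {2, 3, 5, 7, 11}.

p = 13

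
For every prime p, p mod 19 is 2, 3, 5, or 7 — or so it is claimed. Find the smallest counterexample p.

p = 11

p = 2: 2 mod 19 = 2.
p = 3: 3 mod 19 = 3.
p = 5: 5 mod 19 = 5.
p = 7: 7 mod 19 = 7.
p = 11: 11 mod 19 = 11 — not in {2, 3, 5, 7}.
So p = 11 is the smallest counterexample.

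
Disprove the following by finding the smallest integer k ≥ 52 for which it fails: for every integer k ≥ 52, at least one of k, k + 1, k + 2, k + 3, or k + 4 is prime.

k = 52: 53 is prime.
k = 53: 53 is prime.
k = 54: 54 = 2 × 27; 55 = 5 × 11; 56 = 2 × 28; 57 = 3 × 19; 58 = 2 × 29 — all composite.
So k = 54 is the smallest counterexample.

k = 54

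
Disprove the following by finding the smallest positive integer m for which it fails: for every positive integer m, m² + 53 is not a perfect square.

m = 26

We need the least positive integer m for which m² + 53 is a perfect square.
For m = 1, 2, 3, 4, …, 23, 24, 25 the conclusion holds.
m = 26: 26² + 53 = 729 = 27², a perfect square.
Thus m = 26 disproves the claim, and no smaller m works.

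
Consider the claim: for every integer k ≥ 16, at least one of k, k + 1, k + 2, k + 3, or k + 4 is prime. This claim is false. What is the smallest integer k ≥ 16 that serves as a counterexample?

We need the least integer k ≥ 16 for which k, k + 1, k + 2, k + 3, k + 4 are all composite.
For k = 16, 17, 18, 19, 20, 21, 22, 23 the conclusion holds.
k = 24: 24 = 2 × 12; 25 = 5 × 5; 26 = 2 × 13; 27 = 3 × 9; 28 = 2 × 14 — all composite.
So k = 24 is the smallest counterexample.

k = 24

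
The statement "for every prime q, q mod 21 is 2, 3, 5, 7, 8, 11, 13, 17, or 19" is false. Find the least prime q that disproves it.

We need the least prime q for which the claim fails.
For q = 2, 3, 5, 7, 11, 13, 17, 19, 23, 29 the conclusion holds.
q = 31: 31 mod 21 = 10 — not in {2, 3, 5, 7, 8, 11, 13, 17, 19}.

q = 31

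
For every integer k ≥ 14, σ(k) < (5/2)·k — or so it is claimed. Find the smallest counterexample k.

A counterexample is any integer k ≥ 14 such that the claim fails; we check each in order.
For k = 14, 15, 16, 17, 18, 19, 20, 21, 22, 23 the conclusion holds.
k = 24: σ(24) = 60; 60 ≥ 60.
Thus k = 24 disproves the claim, and no smaller k works.

k = 24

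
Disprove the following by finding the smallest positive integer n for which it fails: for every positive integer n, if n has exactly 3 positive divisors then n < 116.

n = 121

A counterexample is any positive integer n such that n has exactly 3 positive divisors but the claim fails; we check each in order.
n = 4: τ(4) = 3; 4 < 116.
n = 9: τ(9) = 3; 9 < 116.
n = 25: τ(25) = 3; 25 < 116.
n = 49: τ(49) = 3; 49 < 116.
n = 121: τ(121) = 3; 121 ≥ 116.
So n = 121 is the smallest counterexample.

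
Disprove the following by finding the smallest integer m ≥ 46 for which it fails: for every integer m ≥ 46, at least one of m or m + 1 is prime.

Check each integer m ≥ 46 in order until m, m + 1 are both composite.
m = 46: 47 is prime.
m = 47: 47 is prime.
m = 48: 48 = 2 × 24; 49 = 7 × 7 — both composite.
Thus m = 48 disproves the claim, and no smaller m works.

m = 48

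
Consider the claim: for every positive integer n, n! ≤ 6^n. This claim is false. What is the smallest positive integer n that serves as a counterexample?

n = 14

The first 13 eligible values, up to n = 13, all satisfy the conclusion.
n = 14: n! = 87178291200 and 6^n = 78364164096, so 87178291200 > 78364164096.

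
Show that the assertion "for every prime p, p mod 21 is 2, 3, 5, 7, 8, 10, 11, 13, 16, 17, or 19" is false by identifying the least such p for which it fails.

A counterexample is any prime p such that the claim fails; we check each in order.
For p = 2, 3, 5, 7, …, 29, 31, 37 the conclusion holds.
p = 41: 41 mod 21 = 20 — not in {2, 3, 5, 7, 8, 10, 11, 13, 16, 17, 19}.
So p = 41 is the smallest counterexample.

p = 41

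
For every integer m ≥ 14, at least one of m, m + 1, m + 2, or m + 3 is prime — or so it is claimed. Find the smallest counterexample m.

We need the least integer m ≥ 14 for which m, m + 1, m + 2, m + 3 are all composite.
For m = 14, 15, 16, 17, 18, 19, 20, 21, 22, 23 the conclusion holds.
m = 24: 24 = 2 × 12; 25 = 5 × 5; 26 = 2 × 13; 27 = 3 × 9 — all composite.
Hence m = 24 is a counterexample.

m = 24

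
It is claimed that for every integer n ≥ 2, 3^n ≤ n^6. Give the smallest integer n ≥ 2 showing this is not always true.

The first 13 eligible values, up to n = 14, all satisfy the conclusion.
n = 15: 3^n = 14348907 and n^6 = 11390625, so 14348907 > 11390625.

n = 15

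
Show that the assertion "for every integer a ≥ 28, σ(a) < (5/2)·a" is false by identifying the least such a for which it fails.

We need the least integer a ≥ 28 for which the claim fails.
a = 28: σ(28) = 56; 56 < 70.
a = 29: σ(29) = 30; 30 < 145/2.
a = 30: σ(30) = 72; 72 < 75.
a = 31: σ(31) = 32; 32 < 155/2.
a = 32: σ(32) = 63; 63 < 80.
a = 33: σ(33) = 48; 48 < 165/2.
a = 34: σ(34) = 54; 54 < 85.
a = 35: σ(35) = 48; 48 < 175/2.
a = 36: σ(36) = 91; 91 ≥ 90.
So a = 36 is the smallest counterexample.

a = 36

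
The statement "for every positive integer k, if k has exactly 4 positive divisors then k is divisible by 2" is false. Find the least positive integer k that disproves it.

Check each positive integer k in order until k has exactly 4 positive divisors but k is not divisible by 2.
The first 4 eligible values, up to k = 14, all satisfy the conclusion.
k = 15: τ(15) = 4; 15 mod 2 = 1.
So k = 15 is the smallest counterexample.

k = 15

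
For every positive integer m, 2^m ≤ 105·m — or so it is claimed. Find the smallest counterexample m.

m = 11

A counterexample is any positive integer m such that 2^m > 105·m; we check each in order.
The first 10 eligible values, up to m = 10, all satisfy the conclusion.
m = 11: 2^m = 2048 and 105·m = 1155, so 2048 > 1155.
Thus m = 11 disproves the claim, and no smaller m works.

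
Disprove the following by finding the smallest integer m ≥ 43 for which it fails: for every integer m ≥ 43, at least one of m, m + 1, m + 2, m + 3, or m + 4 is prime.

For m = 43, 44, 45, 46, 47 the conclusion holds.
m = 48: 48 = 2 × 24; 49 = 7 × 7; 50 = 2 × 25; 51 = 3 × 17; 52 = 2 × 26 — all composite.
Thus m = 48 disproves the claim, and no smaller m works.

m = 48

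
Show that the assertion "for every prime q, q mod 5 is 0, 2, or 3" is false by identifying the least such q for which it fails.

Check each prime q in order until the claim fails.
The first 4 eligible values, up to q = 7, all satisfy the conclusion.
q = 11: 11 mod 5 = 1 — not in {0, 2, 3}.

q = 11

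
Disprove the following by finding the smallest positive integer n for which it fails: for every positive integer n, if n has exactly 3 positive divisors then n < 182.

For n = 4, 9, 25, 49, 121, 169 the conclusion holds.
n = 289: τ(289) = 3; 289 ≥ 182.

n = 289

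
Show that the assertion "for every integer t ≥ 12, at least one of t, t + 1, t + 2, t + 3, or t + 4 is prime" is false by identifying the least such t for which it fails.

A counterexample is any integer t ≥ 12 such that t, t + 1, t + 2, t + 3, t + 4 are all composite; we check each in order.
For t = 12, 13, 14, 15, …, 21, 22, 23 the conclusion holds.
t = 24: 24 = 2 × 12; 25 = 5 × 5; 26 = 2 × 13; 27 = 3 × 9; 28 = 2 × 14 — all composite.
Thus t = 24 disproves the claim, and no smaller t works.

t = 24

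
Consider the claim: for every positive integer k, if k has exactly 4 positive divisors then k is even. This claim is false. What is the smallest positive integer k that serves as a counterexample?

The first 4 eligible values, up to k = 14, all satisfy the conclusion.
k = 15: divisors of 15: 1, 3, 5, 15; 15 is odd.
Thus k = 15 disproves the claim, and no smaller k works.

k = 15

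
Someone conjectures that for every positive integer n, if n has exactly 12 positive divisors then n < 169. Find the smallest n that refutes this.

n = 198

Check each positive integer n in order until n has exactly 12 positive divisors but the claim fails.
The first 12 eligible values, up to n = 160, all satisfy the conclusion.
n = 198: τ(198) = 12; 198 ≥ 169.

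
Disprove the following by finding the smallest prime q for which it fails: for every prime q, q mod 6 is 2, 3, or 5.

q = 7

q = 2: 2 mod 6 = 2.
q = 3: 3 mod 6 = 3.
q = 5: 5 mod 6 = 5.
q = 7: 7 mod 6 = 1 — not in {2, 3, 5}.
So q = 7 is the smallest counterexample.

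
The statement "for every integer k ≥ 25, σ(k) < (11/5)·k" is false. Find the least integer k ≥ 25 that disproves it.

k = 30

k = 25: σ(25) = 31; 31 < 55.
k = 26: σ(26) = 42; 42 < 286/5.
k = 27: σ(27) = 40; 40 < 297/5.
k = 28: σ(28) = 56; 56 < 308/5.
k = 29: σ(29) = 30; 30 < 319/5.
k = 30: σ(30) = 72; 72 ≥ 66.
Thus k = 30 disproves the claim, and no smaller k works.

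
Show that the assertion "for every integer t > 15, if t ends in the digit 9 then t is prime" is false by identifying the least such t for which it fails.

We need the least integer t > 15 for which t ends in the digit 9 but t is not prime.
For t = 19, 29 the conclusion holds.
t = 39: 39 ends in 9; 39 = 3 × 13, composite.
Hence t = 39 is a counterexample.

t = 39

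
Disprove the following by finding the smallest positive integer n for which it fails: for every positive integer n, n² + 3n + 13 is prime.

We need the least positive integer n for which n² + 3n + 13 is not prime.
For n = 1, 2, 3, 4, 5, 6, 7, 8 the conclusion holds.
n = 9: n² + 3n + 13 = 121 = 11 × 11, composite.

n = 9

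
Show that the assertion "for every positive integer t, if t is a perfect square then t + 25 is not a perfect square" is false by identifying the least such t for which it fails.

t = 144

A counterexample is any positive integer t such that t is a perfect square but t + 25 is a perfect square; we check each in order.
For t = 1, 4, 9, 16, …, 81, 100, 121 the conclusion holds.
t = 144: 144 = 12² and 144 + 25 = 169 = 13².
So t = 144 is the smallest counterexample.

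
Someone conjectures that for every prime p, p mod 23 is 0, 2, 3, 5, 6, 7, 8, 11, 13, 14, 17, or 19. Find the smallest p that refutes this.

For p = 2, 3, 5, 7, …, 29, 31, 37 the conclusion holds.
p = 41: 41 mod 23 = 18 — not in {0, 2, 3, 5, 6, 7, 8, 11, 13, 14, 17, 19}.
Thus p = 41 disproves the claim, and no smaller p works.

p = 41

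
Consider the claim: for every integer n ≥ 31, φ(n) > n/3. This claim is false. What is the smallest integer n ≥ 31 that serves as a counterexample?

n = 36

A counterexample is any integer n ≥ 31 such that the claim fails; we check each in order.
For n = 31, 32, 33, 34, 35 the conclusion holds.
n = 36: φ(36) = 12 and 36/3 = 12, so φ(36) ≤ 36/3.
Hence n = 36 is a counterexample.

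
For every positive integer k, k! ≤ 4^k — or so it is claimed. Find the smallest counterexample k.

k = 9

Check each positive integer k in order until k! > 4^k.
k = 1: k! = 1 and 4^k = 4, so 1 ≤ 4.
k = 2: k! = 2 and 4^k = 16, so 2 ≤ 16.
k = 3: k! = 6 and 4^k = 64, so 6 ≤ 64.
k = 4: k! = 24 and 4^k = 256, so 24 ≤ 256.
k = 5: k! = 120 and 4^k = 1024, so 120 ≤ 1024.
k = 6: k! = 720 and 4^k = 4096, so 720 ≤ 4096.
k = 7: k! = 5040 and 4^k = 16384, so 5040 ≤ 16384.
k = 8: k! = 40320 and 4^k = 65536, so 40320 ≤ 65536.
k = 9: k! = 362880 and 4^k = 262144, so 362880 > 262144.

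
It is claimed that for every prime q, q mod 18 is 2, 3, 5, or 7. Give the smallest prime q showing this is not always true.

q = 11

A counterexample is any prime q such that the claim fails; we check each in order.
For q = 2, 3, 5, 7 the conclusion holds.
q = 11: 11 mod 18 = 11 — not in {2, 3, 5, 7}.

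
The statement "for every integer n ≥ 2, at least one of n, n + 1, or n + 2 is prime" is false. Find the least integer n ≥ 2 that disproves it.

A counterexample is any integer n ≥ 2 such that n, n + 1, n + 2 are all composite; we check each in order.
The first 6 eligible values, up to n = 7, all satisfy the conclusion.
n = 8: 8 = 2 × 4; 9 = 3 × 3; 10 = 2 × 5 — all composite.
So n = 8 is the smallest counterexample.

n = 8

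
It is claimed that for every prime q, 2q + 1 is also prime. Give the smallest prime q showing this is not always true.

For q = 2, 3, 5 the conclusion holds.
q = 7: 2q + 1 = 15 = 3 × 5, not prime.

q = 7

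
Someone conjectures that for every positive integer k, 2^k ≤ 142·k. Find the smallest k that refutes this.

For k = 1, 2, 3, 4, 5, 6, 7, 8, 9, 10 the conclusion holds.
k = 11: 2^k = 2048 and 142·k = 1562, so 2048 > 1562.
So k = 11 is the smallest counterexample.

k = 11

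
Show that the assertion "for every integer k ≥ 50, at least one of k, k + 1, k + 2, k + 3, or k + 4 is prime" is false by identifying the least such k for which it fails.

k = 54

A counterexample is any integer k ≥ 50 such that k, k + 1, k + 2, k + 3, k + 4 are all composite; we check each in order.
The first 4 eligible values, up to k = 53, all satisfy the conclusion.
k = 54: 54 = 2 × 27; 55 = 5 × 11; 56 = 2 × 28; 57 = 3 × 19; 58 = 2 × 29 — all composite.
Thus k = 54 disproves the claim, and no smaller k works.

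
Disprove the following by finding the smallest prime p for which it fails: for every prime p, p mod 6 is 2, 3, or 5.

A counterexample is any prime p such that the claim fails; we check each in order.
p = 2: 2 mod 6 = 2.
p = 3: 3 mod 6 = 3.
p = 5: 5 mod 6 = 5.
p = 7: 7 mod 6 = 1 — not in {2, 3, 5}.

p = 7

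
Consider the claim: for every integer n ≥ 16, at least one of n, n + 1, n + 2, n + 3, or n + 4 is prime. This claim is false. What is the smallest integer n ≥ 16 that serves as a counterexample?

We need the least integer n ≥ 16 for which n, n + 1, n + 2, n + 3, n + 4 are all composite.
For n = 16, 17, 18, 19, 20, 21, 22, 23 the conclusion holds.
n = 24: 24 = 2 × 12; 25 = 5 × 5; 26 = 2 × 13; 27 = 3 × 9; 28 = 2 × 14 — all composite.
Hence n = 24 is a counterexample.

n = 24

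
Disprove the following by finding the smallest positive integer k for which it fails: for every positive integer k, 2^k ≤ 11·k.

k = 7

Check each positive integer k in order until 2^k > 11·k.
The first 6 eligible values, up to k = 6, all satisfy the conclusion.
k = 7: 2^k = 128 and 11·k = 77, so 128 > 77.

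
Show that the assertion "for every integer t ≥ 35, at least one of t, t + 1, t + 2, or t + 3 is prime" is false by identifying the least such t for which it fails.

A counterexample is any integer t ≥ 35 such that t, t + 1, t + 2, t + 3 are all composite; we check each in order.
The first 13 eligible values, up to t = 47, all satisfy the conclusion.
t = 48: 48 = 2 × 24; 49 = 7 × 7; 50 = 2 × 25; 51 = 3 × 17 — all composite.

t = 48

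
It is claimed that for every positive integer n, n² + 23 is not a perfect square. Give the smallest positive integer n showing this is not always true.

The first 10 eligible values, up to n = 10, all satisfy the conclusion.
n = 11: 11² + 23 = 144 = 12², a perfect square.
Hence n = 11 is a counterexample.

n = 11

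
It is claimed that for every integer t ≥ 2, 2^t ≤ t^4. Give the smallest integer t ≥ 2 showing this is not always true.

We need the least integer t ≥ 2 for which 2^t > t^4.
The first 15 eligible values, up to t = 16, all satisfy the conclusion.
t = 17: 2^t = 131072 and t^4 = 83521, so 131072 > 83521.
Hence t = 17 is a counterexample.

t = 17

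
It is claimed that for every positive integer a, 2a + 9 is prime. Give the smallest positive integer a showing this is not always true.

a = 3

For a = 1, 2 the conclusion holds.
a = 3: 2a + 9 = 15 = 3 × 5, composite.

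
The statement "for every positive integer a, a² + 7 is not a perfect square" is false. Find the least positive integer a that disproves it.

a = 3

A counterexample is any positive integer a such that a² + 7 is a perfect square; we check each in order.
For a = 1, 2 the conclusion holds.
a = 3: 3² + 7 = 16 = 4², a perfect square.
Hence a = 3 is a counterexample.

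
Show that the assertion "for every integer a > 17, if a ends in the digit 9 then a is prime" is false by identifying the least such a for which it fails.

Check each integer a > 17 in order until a ends in the digit 9 but a is not prime.
a = 19: 19 ends in 9 and is prime.
a = 29: 29 ends in 9 and is prime.
a = 39: 39 ends in 9; 39 = 3 × 13, composite.

a = 39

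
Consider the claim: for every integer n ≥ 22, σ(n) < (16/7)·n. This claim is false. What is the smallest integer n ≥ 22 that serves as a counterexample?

n = 22: σ(22) = 36; 36 < 352/7.
n = 23: σ(23) = 24; 24 < 368/7.
n = 24: σ(24) = 60; 60 ≥ 384/7.

n = 24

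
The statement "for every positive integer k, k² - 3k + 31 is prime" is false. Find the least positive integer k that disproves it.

We need the least positive integer k for which k² - 3k + 31 is not prime.
k = 1: k² - 3k + 31 = 29, prime.
k = 2: k² - 3k + 31 = 29, prime.
k = 3: k² - 3k + 31 = 31, prime.
k = 4: k² - 3k + 31 = 35 = 5 × 7, composite.
Hence k = 4 is a counterexample.

k = 4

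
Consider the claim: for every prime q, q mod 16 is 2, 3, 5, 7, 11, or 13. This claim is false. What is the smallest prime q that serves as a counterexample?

q = 2: 2 mod 16 = 2.
q = 3: 3 mod 16 = 3.
q = 5: 5 mod 16 = 5.
q = 7: 7 mod 16 = 7.
q = 11: 11 mod 16 = 11.
q = 13: 13 mod 16 = 13.
q = 17: 17 mod 16 = 1 — not in {2, 3, 5, 7, 11, 13}.

q = 17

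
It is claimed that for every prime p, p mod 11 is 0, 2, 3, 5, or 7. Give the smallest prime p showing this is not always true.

The first 6 eligible values, up to p = 13, all satisfy the conclusion.
p = 17: 17 mod 11 = 6 — not in {0, 2, 3, 5, 7}.
Thus p = 17 disproves the claim, and no smaller p works.

p = 17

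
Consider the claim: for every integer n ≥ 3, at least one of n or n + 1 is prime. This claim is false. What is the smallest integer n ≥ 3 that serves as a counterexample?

n = 8

For n = 3, 4, 5, 6, 7 the conclusion holds.
n = 8: 8 = 2 × 4; 9 = 3 × 3 — both composite.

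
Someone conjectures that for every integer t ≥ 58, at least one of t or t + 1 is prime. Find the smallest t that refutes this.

A counterexample is any integer t ≥ 58 such that t, t + 1 are both composite; we check each in order.
t = 58: 59 is prime.
t = 59: 59 is prime.
t = 60: 61 is prime.
t = 61: 61 is prime.
t = 62: 62 = 2 × 31; 63 = 3 × 21 — both composite.
So t = 62 is the smallest counterexample.

t = 62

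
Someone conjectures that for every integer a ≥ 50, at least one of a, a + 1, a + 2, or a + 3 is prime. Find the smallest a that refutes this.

A counterexample is any integer a ≥ 50 such that a, a + 1, a + 2, a + 3 are all composite; we check each in order.
For a = 50, 51, 52, 53 the conclusion holds.
a = 54: 54 = 2 × 27; 55 = 5 × 11; 56 = 2 × 28; 57 = 3 × 19 — all composite.
Thus a = 54 disproves the claim, and no smaller a works.

a = 54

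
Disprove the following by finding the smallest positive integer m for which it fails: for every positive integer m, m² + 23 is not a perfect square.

m = 11

A counterexample is any positive integer m such that m² + 23 is a perfect square; we check each in order.
For m = 1, 2, 3, 4, 5, 6, 7, 8, 9, 10 the conclusion holds.
m = 11: 11² + 23 = 144 = 12², a perfect square.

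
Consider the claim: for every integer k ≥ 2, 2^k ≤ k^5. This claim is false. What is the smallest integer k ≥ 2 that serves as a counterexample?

For k = 2, 3, 4, 5, …, 20, 21, 22 the conclusion holds.
k = 23: 2^k = 8388608 and k^5 = 6436343, so 8388608 > 6436343.
Hence k = 23 is a counterexample.

k = 23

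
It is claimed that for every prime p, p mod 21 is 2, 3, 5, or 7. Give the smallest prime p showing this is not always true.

p = 11

p = 2: 2 mod 21 = 2.
p = 3: 3 mod 21 = 3.
p = 5: 5 mod 21 = 5.
p = 7: 7 mod 21 = 7.
p = 11: 11 mod 21 = 11 — not in {2, 3, 5, 7}.
Thus p = 11 disproves the claim, and no smaller p works.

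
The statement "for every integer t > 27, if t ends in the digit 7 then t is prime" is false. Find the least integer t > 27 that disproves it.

t = 57

We need the least integer t > 27 for which t ends in the digit 7 but t is not prime.
For t = 37, 47 the conclusion holds.
t = 57: 57 ends in 7; 57 = 3 × 19, composite.
Thus t = 57 disproves the claim, and no smaller t works.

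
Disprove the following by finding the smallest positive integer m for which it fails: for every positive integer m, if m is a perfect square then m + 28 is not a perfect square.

The first 5 eligible values, up to m = 25, all satisfy the conclusion.
m = 36: 36 = 6² and 36 + 28 = 64 = 8².

m = 36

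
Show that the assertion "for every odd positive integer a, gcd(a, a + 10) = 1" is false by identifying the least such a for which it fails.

a = 5

Check each odd positive integer a in order until gcd(a, a + 10) > 1.
a = 1: gcd(1, 11) = 1.
a = 3: gcd(3, 13) = 1.
a = 5: gcd(5, 15) = 5.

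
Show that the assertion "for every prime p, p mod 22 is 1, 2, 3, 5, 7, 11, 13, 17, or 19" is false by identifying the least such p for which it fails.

p = 31

We need the least prime p for which the claim fails.
For p = 2, 3, 5, 7, 11, 13, 17, 19, 23, 29 the conclusion holds.
p = 31: 31 mod 22 = 9 — not in {1, 2, 3, 5, 7, 11, 13, 17, 19}.
So p = 31 is the smallest counterexample.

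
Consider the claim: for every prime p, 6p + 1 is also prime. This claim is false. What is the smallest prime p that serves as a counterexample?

A counterexample is any prime p such that 6p + 1 is not prime; we check each in order.
For p = 2, 3, 5, 7, 11, 13, 17 the conclusion holds.
p = 19: 6p + 1 = 115 = 5 × 23, not prime.
Thus p = 19 disproves the claim, and no smaller p works.

p = 19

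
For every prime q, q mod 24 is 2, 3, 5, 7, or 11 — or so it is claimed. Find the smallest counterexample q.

A counterexample is any prime q such that the claim fails; we check each in order.
The first 5 eligible values, up to q = 11, all satisfy the conclusion.
q = 13: 13 mod 24 = 13 — not in {2, 3, 5, 7, 11}.
Thus q = 13 disproves the claim, and no smaller q works.

q = 13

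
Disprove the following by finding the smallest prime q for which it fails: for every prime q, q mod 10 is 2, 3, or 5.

q = 7

Check each prime q in order until the claim fails.
q = 2: 2 mod 10 = 2.
q = 3: 3 mod 10 = 3.
q = 5: 5 mod 10 = 5.
q = 7: 7 mod 10 = 7 — not in {2, 3, 5}.
So q = 7 is the smallest counterexample.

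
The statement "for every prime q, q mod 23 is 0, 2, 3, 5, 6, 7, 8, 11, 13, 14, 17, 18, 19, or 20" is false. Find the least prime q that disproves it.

q = 47

For q = 2, 3, 5, 7, …, 37, 41, 43 the conclusion holds.
q = 47: 47 mod 23 = 1 — not in {0, 2, 3, 5, 6, 7, 8, 11, 13, 14, 17, 18, 19, 20}.
Hence q = 47 is a counterexample.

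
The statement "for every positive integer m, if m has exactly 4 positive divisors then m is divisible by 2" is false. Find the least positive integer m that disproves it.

m = 15

A counterexample is any positive integer m such that m has exactly 4 positive divisors but m is not divisible by 2; we check each in order.
For m = 6, 8, 10, 14 the conclusion holds.
m = 15: τ(15) = 4; 15 mod 2 = 1.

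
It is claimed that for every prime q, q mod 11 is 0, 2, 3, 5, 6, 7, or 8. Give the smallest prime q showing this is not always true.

q = 23

A counterexample is any prime q such that the claim fails; we check each in order.
q = 2: 2 mod 11 = 2.
q = 3: 3 mod 11 = 3.
q = 5: 5 mod 11 = 5.
q = 7: 7 mod 11 = 7.
q = 11: 11 mod 11 = 0.
q = 13: 13 mod 11 = 2.
q = 17: 17 mod 11 = 6.
q = 19: 19 mod 11 = 8.
q = 23: 23 mod 11 = 1 — not in {0, 2, 3, 5, 6, 7, 8}.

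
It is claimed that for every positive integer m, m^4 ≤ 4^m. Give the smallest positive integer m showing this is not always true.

A counterexample is any positive integer m such that m^4 > 4^m; we check each in order.
m = 1: m^4 = 1 and 4^m = 4, so 1 ≤ 4.
m = 2: m^4 = 16 and 4^m = 16, so 16 ≤ 16.
m = 3: m^4 = 81 and 4^m = 64, so 81 > 64.
Thus m = 3 disproves the claim, and no smaller m works.

m = 3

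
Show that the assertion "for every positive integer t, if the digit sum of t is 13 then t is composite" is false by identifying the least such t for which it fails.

t = 49: digit sum 13; 49 is composite.
t = 58: digit sum 13; 58 is composite.
t = 67: digit sum 13; 67 is prime, not composite.
Thus t = 67 disproves the claim, and no smaller t works.

t = 67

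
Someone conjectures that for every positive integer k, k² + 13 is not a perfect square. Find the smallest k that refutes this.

We need the least positive integer k for which k² + 13 is a perfect square.
The first 5 eligible values, up to k = 5, all satisfy the conclusion.
k = 6: 6² + 13 = 49 = 7², a perfect square.

k = 6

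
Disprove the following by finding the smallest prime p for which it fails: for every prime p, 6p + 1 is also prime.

p = 19

We need the least prime p for which 6p + 1 is not prime.
The first 7 eligible values, up to p = 17, all satisfy the conclusion.
p = 19: 6p + 1 = 115 = 5 × 23, not prime.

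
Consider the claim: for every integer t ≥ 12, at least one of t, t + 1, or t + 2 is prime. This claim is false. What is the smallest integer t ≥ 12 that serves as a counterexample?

Check each integer t ≥ 12 in order until t, t + 1, t + 2 are all composite.
For t = 12, 13 the conclusion holds.
t = 14: 14 = 2 × 7; 15 = 3 × 5; 16 = 2 × 8 — all composite.

t = 14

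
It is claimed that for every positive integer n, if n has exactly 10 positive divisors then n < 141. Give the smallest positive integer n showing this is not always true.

n = 162

Check each positive integer n in order until n has exactly 10 positive divisors but the claim fails.
For n = 48, 80, 112 the conclusion holds.
n = 162: τ(162) = 10; 162 ≥ 141.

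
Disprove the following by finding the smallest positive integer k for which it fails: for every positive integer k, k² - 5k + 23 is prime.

A counterexample is any positive integer k such that k² - 5k + 23 is not prime; we check each in order.
For k = 1, 2, 3, 4, …, 16, 17, 18 the conclusion holds.
k = 19: k² - 5k + 23 = 289 = 17 × 17, composite.
Hence k = 19 is a counterexample.

k = 19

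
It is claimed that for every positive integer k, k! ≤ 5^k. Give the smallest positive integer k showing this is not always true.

The first 11 eligible values, up to k = 11, all satisfy the conclusion.
k = 12: k! = 479001600 and 5^k = 244140625, so 479001600 > 244140625.

k = 12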